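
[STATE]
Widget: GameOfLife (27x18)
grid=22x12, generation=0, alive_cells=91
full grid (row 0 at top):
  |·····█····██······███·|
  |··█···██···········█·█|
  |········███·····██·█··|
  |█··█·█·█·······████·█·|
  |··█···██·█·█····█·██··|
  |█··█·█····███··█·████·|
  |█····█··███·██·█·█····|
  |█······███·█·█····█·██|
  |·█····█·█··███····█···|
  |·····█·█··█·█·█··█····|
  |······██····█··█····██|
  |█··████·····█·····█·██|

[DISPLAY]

Gen: 0                     
·····█····██······███·     
··█···██···········█·█     
········███·····██·█··     
█··█·█·█·······████·█·     
··█···██·█·█····█·██··     
█··█·█····███··█·████·     
█····█··███·██·█·█····     
█······███·█·█····█·██     
·█····█·█··███····█···     
·····█·█··█·█·█··█····     
······██····█··█····██     
█··████·····█·····█·██     
                           
                           
                           
                           
                           


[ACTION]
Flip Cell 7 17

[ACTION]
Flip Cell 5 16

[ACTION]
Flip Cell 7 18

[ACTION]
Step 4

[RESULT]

Gen: 4                     
······███·············     
·····█··███···········     
··█····█··█···········     
·█·█·█·█·██···········     
█····█···█··███·······     
██·█··█·█····█········     
███····█······█·······     
··················█···     
··················█···     
·················███··     
······█·█·············     
······███·············     
                           
                           
                           
                           
                           


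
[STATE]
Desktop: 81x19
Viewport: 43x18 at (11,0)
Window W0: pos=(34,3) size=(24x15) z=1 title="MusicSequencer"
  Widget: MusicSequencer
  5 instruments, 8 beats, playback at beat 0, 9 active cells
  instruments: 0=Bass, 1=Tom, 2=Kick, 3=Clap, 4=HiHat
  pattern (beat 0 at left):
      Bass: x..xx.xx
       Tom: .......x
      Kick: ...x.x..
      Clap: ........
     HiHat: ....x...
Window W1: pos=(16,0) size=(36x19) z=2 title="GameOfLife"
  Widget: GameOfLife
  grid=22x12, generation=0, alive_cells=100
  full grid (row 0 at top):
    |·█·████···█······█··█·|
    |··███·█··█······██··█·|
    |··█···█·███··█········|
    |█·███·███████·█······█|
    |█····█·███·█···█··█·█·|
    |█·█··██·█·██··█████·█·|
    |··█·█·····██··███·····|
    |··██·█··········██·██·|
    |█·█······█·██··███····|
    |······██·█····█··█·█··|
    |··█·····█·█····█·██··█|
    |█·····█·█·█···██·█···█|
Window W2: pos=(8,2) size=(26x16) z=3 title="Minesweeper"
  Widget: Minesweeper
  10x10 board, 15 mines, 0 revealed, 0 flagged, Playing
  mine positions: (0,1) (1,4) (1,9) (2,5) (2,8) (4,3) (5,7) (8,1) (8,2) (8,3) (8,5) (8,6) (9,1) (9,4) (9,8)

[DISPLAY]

     ┏━━━━━━━━━━━━━━━━━━━━━━━━━━━━━━━━━━┓  
     ┃ GameOfLife                       ┃  
━━━━━━━━━━━━━━━━━━━━━━┓─────────────────┨  
inesweeper            ┃                 ┃━━
──────────────────────┨█··█·            ┃  
■■■■■■■■              ┃█··█·            ┃──
■■■■■■■■              ┃·····            ┃  
■■■■■■■■              ┃····█            ┃  
■■■■■■■■              ┃·█·█·            ┃  
■■■■■■■■              ┃██·█·            ┃  
■■■■■■■■              ┃·····            ┃  
■■■■■■■■              ┃█·██·            ┃  
■■■■■■■■              ┃█····            ┃  
■■■■■■■■              ┃█·█··            ┃  
■■■■■■■■              ┃██··█            ┃  
                      ┃█···█            ┃  
                      ┃                 ┃  
━━━━━━━━━━━━━━━━━━━━━━┛                 ┃━━


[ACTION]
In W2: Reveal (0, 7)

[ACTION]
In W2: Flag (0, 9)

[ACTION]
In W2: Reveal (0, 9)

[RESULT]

     ┏━━━━━━━━━━━━━━━━━━━━━━━━━━━━━━━━━━┓  
     ┃ GameOfLife                       ┃  
━━━━━━━━━━━━━━━━━━━━━━┓─────────────────┨  
inesweeper            ┃                 ┃━━
──────────────────────┨█··█·            ┃  
■■■1  1⚑              ┃█··█·            ┃──
■■■2112■              ┃·····            ┃  
■■■■■■■■              ┃····█            ┃  
■■■■■■■■              ┃·█·█·            ┃  
■■■■■■■■              ┃██·█·            ┃  
■■■■■■■■              ┃·····            ┃  
■■■■■■■■              ┃█·██·            ┃  
■■■■■■■■              ┃█····            ┃  
■■■■■■■■              ┃█·█··            ┃  
■■■■■■■■              ┃██··█            ┃  
                      ┃█···█            ┃  
                      ┃                 ┃  
━━━━━━━━━━━━━━━━━━━━━━┛                 ┃━━


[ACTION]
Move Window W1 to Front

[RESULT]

     ┏━━━━━━━━━━━━━━━━━━━━━━━━━━━━━━━━━━┓  
     ┃ GameOfLife                       ┃  
━━━━━┠──────────────────────────────────┨  
inesw┃Gen: 0                            ┃━━
─────┃·█·████···█······█··█·            ┃  
■■■1 ┃··███·█··█······██··█·            ┃──
■■■21┃··█···█·███··█········            ┃  
■■■■■┃█·███·███████·█······█            ┃  
■■■■■┃█····█·███·█···█··█·█·            ┃  
■■■■■┃█·█··██·█·██··█████·█·            ┃  
■■■■■┃··█·█·····██··███·····            ┃  
■■■■■┃··██·█··········██·██·            ┃  
■■■■■┃█·█······█·██··███····            ┃  
■■■■■┃······██·█····█··█·█··            ┃  
■■■■■┃··█·····█·█····█·██··█            ┃  
     ┃█·····█·█·█···██·█···█            ┃  
     ┃                                  ┃  
━━━━━┃                                  ┃━━


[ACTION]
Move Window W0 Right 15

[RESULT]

     ┏━━━━━━━━━━━━━━━━━━━━━━━━━━━━━━━━━━┓  
     ┃ GameOfLife                       ┃  
━━━━━┠──────────────────────────────────┨  
inesw┃Gen: 0                            ┃━━
─────┃·█·████···█······█··█·            ┃us
■■■1 ┃··███·█··█······██··█·            ┃──
■■■21┃··█···█·███··█········            ┃  
■■■■■┃█·███·███████·█······█            ┃Ba
■■■■■┃█····█·███·█···█··█·█·            ┃ T
■■■■■┃█·█··██·█·██··█████·█·            ┃Ki
■■■■■┃··█·█·····██··███·····            ┃Cl
■■■■■┃··██·█··········██·██·            ┃iH
■■■■■┃█·█······█·██··███····            ┃  
■■■■■┃······██·█····█··█·█··            ┃  
■■■■■┃··█·····█·█····█·██··█            ┃  
     ┃█·····█·█·█···██·█···█            ┃  
     ┃                                  ┃  
━━━━━┃                                  ┃━━


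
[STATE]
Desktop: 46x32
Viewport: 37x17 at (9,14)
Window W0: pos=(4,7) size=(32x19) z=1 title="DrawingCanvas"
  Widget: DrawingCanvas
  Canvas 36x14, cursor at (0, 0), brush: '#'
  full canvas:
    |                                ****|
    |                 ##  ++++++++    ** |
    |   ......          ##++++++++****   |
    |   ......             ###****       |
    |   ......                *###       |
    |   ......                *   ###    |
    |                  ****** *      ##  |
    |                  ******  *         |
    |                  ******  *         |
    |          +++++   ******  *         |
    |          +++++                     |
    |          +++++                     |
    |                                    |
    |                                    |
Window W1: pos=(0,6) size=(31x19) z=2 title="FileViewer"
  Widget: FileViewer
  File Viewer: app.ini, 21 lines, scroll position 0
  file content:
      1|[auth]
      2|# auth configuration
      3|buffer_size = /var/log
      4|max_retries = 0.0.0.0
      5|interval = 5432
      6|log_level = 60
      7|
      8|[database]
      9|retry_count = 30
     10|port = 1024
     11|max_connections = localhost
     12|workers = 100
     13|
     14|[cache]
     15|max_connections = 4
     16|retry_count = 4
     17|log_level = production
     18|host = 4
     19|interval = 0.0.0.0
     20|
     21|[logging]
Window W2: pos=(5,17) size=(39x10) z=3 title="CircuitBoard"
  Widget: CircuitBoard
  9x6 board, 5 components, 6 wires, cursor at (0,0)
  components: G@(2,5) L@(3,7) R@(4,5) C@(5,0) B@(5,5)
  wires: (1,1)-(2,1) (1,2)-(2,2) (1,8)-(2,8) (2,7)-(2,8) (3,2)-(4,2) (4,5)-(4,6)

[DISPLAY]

l = 60              ░┃### ┃          
                    ░┃   #┃          
e]                  ░┃    ┃          
━━━━━━━━━━━━━━━━━━━━━━━━━━━━━━━━━━┓  
rcuitBoard                        ┃  
──────────────────────────────────┨  
0 1 2 3 4 5 6 7 8                 ┃  
[.]                               ┃  
                                  ┃  
     ·   ·                       ·┃  
     │   │                       │┃  
     ·   ·           G       · ─ ·┃  
━━━━━━━━━━━━━━━━━━━━━━━━━━━━━━━━━━┛  
                                     
                                     
                                     
                                     


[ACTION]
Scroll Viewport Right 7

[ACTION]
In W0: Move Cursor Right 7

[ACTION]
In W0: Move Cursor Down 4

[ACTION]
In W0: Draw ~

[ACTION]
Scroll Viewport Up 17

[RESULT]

                                     
                                     
                                     
                                     
                                     
                                     
━━━━━━━━━━━━━━━━━━━━━┓               
wer                  ┃━━━━┓          
─────────────────────┨    ┃          
                    ▲┃────┨          
onfiguration        █┃    ┃          
ize = /var/log      ░┃+++ ┃          
ies = 0.0.0.0       ░┃+++*┃          
 = 5432             ░┃*** ┃          
l = 60              ░┃### ┃          
                    ░┃   #┃          
e]                  ░┃    ┃          


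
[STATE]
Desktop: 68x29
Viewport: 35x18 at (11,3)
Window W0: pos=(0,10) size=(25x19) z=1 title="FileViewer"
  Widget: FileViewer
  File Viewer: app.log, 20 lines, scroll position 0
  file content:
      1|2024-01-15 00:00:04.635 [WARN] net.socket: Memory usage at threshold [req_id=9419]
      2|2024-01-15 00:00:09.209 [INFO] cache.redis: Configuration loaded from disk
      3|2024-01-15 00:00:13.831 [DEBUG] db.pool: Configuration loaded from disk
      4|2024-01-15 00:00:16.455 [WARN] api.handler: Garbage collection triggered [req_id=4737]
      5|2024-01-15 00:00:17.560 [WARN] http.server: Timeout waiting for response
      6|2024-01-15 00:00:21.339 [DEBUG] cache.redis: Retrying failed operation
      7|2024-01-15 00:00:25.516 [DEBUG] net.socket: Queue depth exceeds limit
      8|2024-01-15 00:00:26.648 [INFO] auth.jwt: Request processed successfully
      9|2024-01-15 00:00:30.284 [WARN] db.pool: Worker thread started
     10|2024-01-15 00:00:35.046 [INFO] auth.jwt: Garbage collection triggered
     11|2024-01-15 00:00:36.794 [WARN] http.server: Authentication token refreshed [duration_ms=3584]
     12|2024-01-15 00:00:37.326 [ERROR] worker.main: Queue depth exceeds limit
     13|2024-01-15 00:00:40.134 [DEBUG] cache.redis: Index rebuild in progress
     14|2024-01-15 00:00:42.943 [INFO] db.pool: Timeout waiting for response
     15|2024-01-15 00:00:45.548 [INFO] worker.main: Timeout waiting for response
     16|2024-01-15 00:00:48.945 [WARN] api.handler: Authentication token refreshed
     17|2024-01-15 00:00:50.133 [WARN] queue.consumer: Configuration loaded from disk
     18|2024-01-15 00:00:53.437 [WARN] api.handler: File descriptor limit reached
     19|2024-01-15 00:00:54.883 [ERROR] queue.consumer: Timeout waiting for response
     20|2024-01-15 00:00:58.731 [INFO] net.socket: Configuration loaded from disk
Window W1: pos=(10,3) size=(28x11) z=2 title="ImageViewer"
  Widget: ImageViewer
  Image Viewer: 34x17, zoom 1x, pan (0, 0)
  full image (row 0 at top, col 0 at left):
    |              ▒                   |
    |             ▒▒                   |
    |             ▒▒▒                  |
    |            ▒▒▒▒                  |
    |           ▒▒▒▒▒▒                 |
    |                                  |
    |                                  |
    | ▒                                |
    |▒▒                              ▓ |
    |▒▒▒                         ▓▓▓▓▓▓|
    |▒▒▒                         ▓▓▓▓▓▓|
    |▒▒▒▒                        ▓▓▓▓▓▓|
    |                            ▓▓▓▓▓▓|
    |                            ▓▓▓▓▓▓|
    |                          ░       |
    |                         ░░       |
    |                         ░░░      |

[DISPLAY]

━━━━━━━━━━━━━━━━━━━━━━━━━━┓        
 ImageViewer              ┃        
──────────────────────────┨        
              ▒           ┃        
             ▒▒           ┃        
             ▒▒▒          ┃        
            ▒▒▒▒          ┃        
           ▒▒▒▒▒▒         ┃        
                          ┃        
                          ┃        
━━━━━━━━━━━━━━━━━━━━━━━━━━┛        
 00:00:09.20█┃                     
 00:00:13.83░┃                     
 00:00:16.45░┃                     
 00:00:17.56░┃                     
 00:00:21.33░┃                     
 00:00:25.51░┃                     
 00:00:26.64░┃                     


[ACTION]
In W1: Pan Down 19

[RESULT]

━━━━━━━━━━━━━━━━━━━━━━━━━━┓        
 ImageViewer              ┃        
──────────────────────────┨        
                          ┃        
                          ┃        
                          ┃        
                          ┃        
                          ┃        
                          ┃        
                          ┃        
━━━━━━━━━━━━━━━━━━━━━━━━━━┛        
 00:00:09.20█┃                     
 00:00:13.83░┃                     
 00:00:16.45░┃                     
 00:00:17.56░┃                     
 00:00:21.33░┃                     
 00:00:25.51░┃                     
 00:00:26.64░┃                     


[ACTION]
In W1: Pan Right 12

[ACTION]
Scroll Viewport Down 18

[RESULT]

                          ┃        
                          ┃        
━━━━━━━━━━━━━━━━━━━━━━━━━━┛        
 00:00:09.20█┃                     
 00:00:13.83░┃                     
 00:00:16.45░┃                     
 00:00:17.56░┃                     
 00:00:21.33░┃                     
 00:00:25.51░┃                     
 00:00:26.64░┃                     
 00:00:30.28░┃                     
 00:00:35.04░┃                     
 00:00:36.79░┃                     
 00:00:37.32░┃                     
 00:00:40.13░┃                     
 00:00:42.94░┃                     
 00:00:45.54▼┃                     
━━━━━━━━━━━━━┛                     


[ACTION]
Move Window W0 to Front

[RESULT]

r            ┃            ┃        
─────────────┨            ┃        
 00:00:04.63▲┃━━━━━━━━━━━━┛        
 00:00:09.20█┃                     
 00:00:13.83░┃                     
 00:00:16.45░┃                     
 00:00:17.56░┃                     
 00:00:21.33░┃                     
 00:00:25.51░┃                     
 00:00:26.64░┃                     
 00:00:30.28░┃                     
 00:00:35.04░┃                     
 00:00:36.79░┃                     
 00:00:37.32░┃                     
 00:00:40.13░┃                     
 00:00:42.94░┃                     
 00:00:45.54▼┃                     
━━━━━━━━━━━━━┛                     


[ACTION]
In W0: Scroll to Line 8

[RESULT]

r            ┃            ┃        
─────────────┨            ┃        
 00:00:21.33▲┃━━━━━━━━━━━━┛        
 00:00:25.51░┃                     
 00:00:26.64░┃                     
 00:00:30.28░┃                     
 00:00:35.04░┃                     
 00:00:36.79░┃                     
 00:00:37.32░┃                     
 00:00:40.13░┃                     
 00:00:42.94░┃                     
 00:00:45.54░┃                     
 00:00:48.94░┃                     
 00:00:50.13░┃                     
 00:00:53.43░┃                     
 00:00:54.88█┃                     
 00:00:58.73▼┃                     
━━━━━━━━━━━━━┛                     


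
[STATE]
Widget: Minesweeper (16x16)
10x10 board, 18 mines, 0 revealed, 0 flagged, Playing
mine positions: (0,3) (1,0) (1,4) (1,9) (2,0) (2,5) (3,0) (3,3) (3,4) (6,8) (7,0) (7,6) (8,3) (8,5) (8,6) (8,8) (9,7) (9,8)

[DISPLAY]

■■■■■■■■■■      
■■■■■■■■■■      
■■■■■■■■■■      
■■■■■■■■■■      
■■■■■■■■■■      
■■■■■■■■■■      
■■■■■■■■■■      
■■■■■■■■■■      
■■■■■■■■■■      
■■■■■■■■■■      
                
                
                
                
                
                


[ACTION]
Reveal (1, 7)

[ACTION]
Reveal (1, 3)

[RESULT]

■■■■■1  1■      
■■■2■21 1■      
■■■■■■1 11      
■■■■■21         
111221          
       111      
11   112■■      
■11123■■■■      
■■■■■■■■■■      
■■■■■■■■■■      
                
                
                
                
                
                


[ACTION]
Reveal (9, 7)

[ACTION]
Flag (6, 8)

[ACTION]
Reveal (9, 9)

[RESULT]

■■■✹■1  1■      
✹■■2✹21 1✹      
✹■■■■✹1 11      
✹■■✹✹21         
111221          
       111      
11   112✹■      
✹11123✹■■■      
■■■✹■✹✹■✹■      
■■■■■■■✹✹■      
                
                
                
                
                
                


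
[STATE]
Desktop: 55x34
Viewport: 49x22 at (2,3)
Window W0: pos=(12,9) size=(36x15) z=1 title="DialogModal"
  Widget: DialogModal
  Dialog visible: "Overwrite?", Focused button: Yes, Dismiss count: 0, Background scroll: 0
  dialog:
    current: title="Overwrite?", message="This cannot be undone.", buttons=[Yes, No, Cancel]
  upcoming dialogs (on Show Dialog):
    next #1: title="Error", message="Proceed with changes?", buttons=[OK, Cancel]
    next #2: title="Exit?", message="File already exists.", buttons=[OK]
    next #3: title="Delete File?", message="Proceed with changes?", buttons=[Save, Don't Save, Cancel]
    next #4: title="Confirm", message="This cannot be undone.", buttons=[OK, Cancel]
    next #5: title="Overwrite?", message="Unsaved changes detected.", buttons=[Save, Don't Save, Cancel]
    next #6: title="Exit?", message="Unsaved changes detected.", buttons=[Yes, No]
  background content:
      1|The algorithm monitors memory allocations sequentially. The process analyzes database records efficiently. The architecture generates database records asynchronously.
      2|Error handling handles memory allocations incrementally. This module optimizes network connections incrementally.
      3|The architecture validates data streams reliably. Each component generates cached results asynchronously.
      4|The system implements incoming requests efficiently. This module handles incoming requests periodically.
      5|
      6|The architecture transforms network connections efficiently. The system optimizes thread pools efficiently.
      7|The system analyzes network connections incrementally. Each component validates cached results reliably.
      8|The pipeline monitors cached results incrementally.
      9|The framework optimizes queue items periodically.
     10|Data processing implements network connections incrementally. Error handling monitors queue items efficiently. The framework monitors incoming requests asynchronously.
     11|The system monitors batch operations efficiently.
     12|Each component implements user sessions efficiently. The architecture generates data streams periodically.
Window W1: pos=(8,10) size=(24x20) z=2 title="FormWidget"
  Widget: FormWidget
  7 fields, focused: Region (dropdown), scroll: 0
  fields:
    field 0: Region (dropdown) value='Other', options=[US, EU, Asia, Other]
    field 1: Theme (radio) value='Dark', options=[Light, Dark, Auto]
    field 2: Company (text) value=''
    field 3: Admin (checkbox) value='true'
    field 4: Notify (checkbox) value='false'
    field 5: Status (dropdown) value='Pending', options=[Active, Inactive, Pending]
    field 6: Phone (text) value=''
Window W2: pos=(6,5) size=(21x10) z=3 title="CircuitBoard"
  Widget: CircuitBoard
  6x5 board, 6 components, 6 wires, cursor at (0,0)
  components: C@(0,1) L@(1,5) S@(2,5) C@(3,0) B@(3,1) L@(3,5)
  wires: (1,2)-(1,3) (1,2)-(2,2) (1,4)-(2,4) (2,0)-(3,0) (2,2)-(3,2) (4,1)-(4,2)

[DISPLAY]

                                                 
                                                 
    ┏━━━━━━━━━━━━━━━━━━━┓                        
    ┃ CircuitBoard      ┃                        
    ┠───────────────────┨                        
    ┃   0 1 2 3 4 5     ┃                        
    ┃0  [.]  C          ┃━━━━━━━━━━━━━━━━━━━━┓   
    ┃                   ┃━━━━┓               ┃   
    ┃1           · ─ ·  ┃    ┃───────────────┨   
    ┃            │      ┃────┨ors memory allo┃   
    ┃2   ·       ·      ┃er▼]┃les memory allo┃   
    ┗━━━━━━━━━━━━━━━━━━━┛Ligh┃lidates data st┃   
      ┃  Company:    [      ]┃──────────┐ req┃   
      ┃  Admin:      [x]     ┃te?       │    ┃   
      ┃  Notify:     [ ]     ┃e undone. │twor┃   
      ┃  Status:     [Pendi▼]┃Cancel    │nnec┃   
      ┃  Phone:      [      ]┃──────────┘esul┃   
      ┃                      ┃izes queue item┃   
      ┃                      ┃lements network┃   
      ┃                      ┃ batch operatio┃   
      ┃                      ┃━━━━━━━━━━━━━━━┛   
      ┃                      ┃                   


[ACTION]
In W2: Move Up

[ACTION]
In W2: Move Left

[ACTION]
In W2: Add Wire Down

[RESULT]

                                                 
                                                 
    ┏━━━━━━━━━━━━━━━━━━━┓                        
    ┃ CircuitBoard      ┃                        
    ┠───────────────────┨                        
    ┃   0 1 2 3 4 5     ┃                        
    ┃0  [.]  C          ┃━━━━━━━━━━━━━━━━━━━━┓   
    ┃    │              ┃━━━━┓               ┃   
    ┃1   ·       · ─ ·  ┃    ┃───────────────┨   
    ┃            │      ┃────┨ors memory allo┃   
    ┃2   ·       ·      ┃er▼]┃les memory allo┃   
    ┗━━━━━━━━━━━━━━━━━━━┛Ligh┃lidates data st┃   
      ┃  Company:    [      ]┃──────────┐ req┃   
      ┃  Admin:      [x]     ┃te?       │    ┃   
      ┃  Notify:     [ ]     ┃e undone. │twor┃   
      ┃  Status:     [Pendi▼]┃Cancel    │nnec┃   
      ┃  Phone:      [      ]┃──────────┘esul┃   
      ┃                      ┃izes queue item┃   
      ┃                      ┃lements network┃   
      ┃                      ┃ batch operatio┃   
      ┃                      ┃━━━━━━━━━━━━━━━┛   
      ┃                      ┃                   


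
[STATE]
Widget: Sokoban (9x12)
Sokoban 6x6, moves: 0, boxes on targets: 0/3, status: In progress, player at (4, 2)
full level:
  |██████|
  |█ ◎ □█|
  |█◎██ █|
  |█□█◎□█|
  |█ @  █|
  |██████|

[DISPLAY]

██████   
█ ◎ □█   
█◎██ █   
█□█◎□█   
█ @  █   
██████   
Moves: 0 
         
         
         
         
         


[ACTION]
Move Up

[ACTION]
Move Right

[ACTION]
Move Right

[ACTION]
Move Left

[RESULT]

██████   
█ ◎ □█   
█◎██ █   
█□█◎□█   
█  @ █   
██████   
Moves: 3 
         
         
         
         
         


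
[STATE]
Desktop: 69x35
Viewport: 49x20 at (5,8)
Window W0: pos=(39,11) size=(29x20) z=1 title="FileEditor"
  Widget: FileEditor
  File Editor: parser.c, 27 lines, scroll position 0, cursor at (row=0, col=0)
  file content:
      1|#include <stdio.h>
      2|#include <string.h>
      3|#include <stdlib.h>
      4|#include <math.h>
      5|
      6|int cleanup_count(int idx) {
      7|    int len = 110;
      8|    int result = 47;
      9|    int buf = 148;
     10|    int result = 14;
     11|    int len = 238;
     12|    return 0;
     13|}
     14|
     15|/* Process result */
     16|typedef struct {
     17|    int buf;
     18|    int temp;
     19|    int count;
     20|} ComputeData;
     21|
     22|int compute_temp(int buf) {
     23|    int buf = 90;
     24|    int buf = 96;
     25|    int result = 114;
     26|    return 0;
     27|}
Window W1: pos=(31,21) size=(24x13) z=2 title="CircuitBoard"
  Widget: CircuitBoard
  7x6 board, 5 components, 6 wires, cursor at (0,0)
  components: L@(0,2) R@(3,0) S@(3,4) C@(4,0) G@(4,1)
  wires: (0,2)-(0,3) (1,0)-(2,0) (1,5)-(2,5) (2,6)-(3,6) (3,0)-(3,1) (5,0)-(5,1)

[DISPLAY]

                                                 
                                                 
                                                 
                                  ┏━━━━━━━━━━━━━━
                                  ┃ FileEditor   
                                  ┠──────────────
                                  ┃█include <stdi
                                  ┃#include <stri
                                  ┃#include <stdl
                                  ┃#include <math
                                  ┃              
                                  ┃int cleanup_co
                                  ┃    int len = 
                          ┏━━━━━━━━━━━━━━━━━━━━━━
                          ┃ CircuitBoard         
                          ┠──────────────────────
                          ┃   0 1 2 3 4 5 6      
                          ┃0  [.]      L ─ ·     
                          ┃                      
                          ┃1   ·                 


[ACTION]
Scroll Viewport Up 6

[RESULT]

                                                 
                                                 
                                                 
                                                 
                                                 
                                                 
                                                 
                                                 
                                                 
                                  ┏━━━━━━━━━━━━━━
                                  ┃ FileEditor   
                                  ┠──────────────
                                  ┃█include <stdi
                                  ┃#include <stri
                                  ┃#include <stdl
                                  ┃#include <math
                                  ┃              
                                  ┃int cleanup_co
                                  ┃    int len = 
                          ┏━━━━━━━━━━━━━━━━━━━━━━


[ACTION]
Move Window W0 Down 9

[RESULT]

                                                 
                                                 
                                                 
                                                 
                                                 
                                                 
                                                 
                                                 
                                                 
                                                 
                                                 
                                                 
                                                 
                                  ┏━━━━━━━━━━━━━━
                                  ┃ FileEditor   
                                  ┠──────────────
                                  ┃█include <stdi
                                  ┃#include <stri
                                  ┃#include <stdl
                          ┏━━━━━━━━━━━━━━━━━━━━━━


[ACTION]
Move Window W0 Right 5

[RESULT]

                                                 
                                                 
                                                 
                                                 
                                                 
                                                 
                                                 
                                                 
                                                 
                                                 
                                                 
                                                 
                                                 
                                   ┏━━━━━━━━━━━━━
                                   ┃ FileEditor  
                                   ┠─────────────
                                   ┃█include <std
                                   ┃#include <str
                                   ┃#include <std
                          ┏━━━━━━━━━━━━━━━━━━━━━━


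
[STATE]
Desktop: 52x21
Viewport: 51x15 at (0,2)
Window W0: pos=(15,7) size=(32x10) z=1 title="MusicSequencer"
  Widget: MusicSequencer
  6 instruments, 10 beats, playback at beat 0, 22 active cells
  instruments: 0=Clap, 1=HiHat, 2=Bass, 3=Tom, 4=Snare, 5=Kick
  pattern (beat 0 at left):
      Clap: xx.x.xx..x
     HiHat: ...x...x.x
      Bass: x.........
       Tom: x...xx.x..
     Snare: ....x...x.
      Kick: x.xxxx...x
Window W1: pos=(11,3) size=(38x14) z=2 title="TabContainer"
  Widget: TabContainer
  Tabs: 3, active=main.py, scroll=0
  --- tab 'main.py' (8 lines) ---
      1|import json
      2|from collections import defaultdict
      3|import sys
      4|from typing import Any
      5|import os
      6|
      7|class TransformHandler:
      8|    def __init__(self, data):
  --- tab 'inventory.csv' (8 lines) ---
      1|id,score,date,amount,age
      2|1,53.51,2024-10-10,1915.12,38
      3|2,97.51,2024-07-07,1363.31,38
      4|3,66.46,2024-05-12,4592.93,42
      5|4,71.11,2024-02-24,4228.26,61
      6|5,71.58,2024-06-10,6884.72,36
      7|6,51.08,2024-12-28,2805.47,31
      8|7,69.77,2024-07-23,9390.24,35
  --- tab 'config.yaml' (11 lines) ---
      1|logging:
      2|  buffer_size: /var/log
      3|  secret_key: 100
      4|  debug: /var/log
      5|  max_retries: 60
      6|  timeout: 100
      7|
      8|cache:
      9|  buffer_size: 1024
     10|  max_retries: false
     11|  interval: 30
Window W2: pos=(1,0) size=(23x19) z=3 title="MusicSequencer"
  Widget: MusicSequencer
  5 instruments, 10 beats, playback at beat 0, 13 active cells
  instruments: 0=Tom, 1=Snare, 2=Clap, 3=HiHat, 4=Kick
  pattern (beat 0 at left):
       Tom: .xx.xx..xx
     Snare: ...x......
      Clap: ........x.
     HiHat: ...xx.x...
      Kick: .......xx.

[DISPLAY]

 ┠─────────────────────┨                           
 ┃      ▼123456789     ┃━━━━━━━━━━━━━━━━━━━━━━━━┓  
 ┃   Tom·██·██··██     ┃r                       ┃  
 ┃ Snare···█······     ┃────────────────────────┨  
 ┃  Clap········█·     ┃nventory.csv │ config.ya┃  
 ┃ HiHat···██·█···     ┃────────────────────────┃  
 ┃  Kick·······██·     ┃                        ┃  
 ┃                     ┃ions import defaultdict ┃  
 ┃                     ┃                        ┃  
 ┃                     ┃import Any              ┃  
 ┃                     ┃                        ┃  
 ┃                     ┃                        ┃  
 ┃                     ┃ormHandler:             ┃  
 ┃                     ┃it__(self, data):       ┃  
 ┃                     ┃━━━━━━━━━━━━━━━━━━━━━━━━┛  


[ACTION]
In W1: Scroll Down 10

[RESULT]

 ┠─────────────────────┨                           
 ┃      ▼123456789     ┃━━━━━━━━━━━━━━━━━━━━━━━━┓  
 ┃   Tom·██·██··██     ┃r                       ┃  
 ┃ Snare···█······     ┃────────────────────────┨  
 ┃  Clap········█·     ┃nventory.csv │ config.ya┃  
 ┃ HiHat···██·█···     ┃────────────────────────┃  
 ┃  Kick·······██·     ┃it__(self, data):       ┃  
 ┃                     ┃                        ┃  
 ┃                     ┃                        ┃  
 ┃                     ┃                        ┃  
 ┃                     ┃                        ┃  
 ┃                     ┃                        ┃  
 ┃                     ┃                        ┃  
 ┃                     ┃                        ┃  
 ┃                     ┃━━━━━━━━━━━━━━━━━━━━━━━━┛  


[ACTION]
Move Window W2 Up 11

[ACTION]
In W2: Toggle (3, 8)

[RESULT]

 ┠─────────────────────┨                           
 ┃      ▼123456789     ┃━━━━━━━━━━━━━━━━━━━━━━━━┓  
 ┃   Tom·██·██··██     ┃r                       ┃  
 ┃ Snare···█······     ┃────────────────────────┨  
 ┃  Clap········█·     ┃nventory.csv │ config.ya┃  
 ┃ HiHat···██·█·█·     ┃────────────────────────┃  
 ┃  Kick·······██·     ┃it__(self, data):       ┃  
 ┃                     ┃                        ┃  
 ┃                     ┃                        ┃  
 ┃                     ┃                        ┃  
 ┃                     ┃                        ┃  
 ┃                     ┃                        ┃  
 ┃                     ┃                        ┃  
 ┃                     ┃                        ┃  
 ┃                     ┃━━━━━━━━━━━━━━━━━━━━━━━━┛  


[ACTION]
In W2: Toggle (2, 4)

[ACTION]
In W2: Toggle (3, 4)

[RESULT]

 ┠─────────────────────┨                           
 ┃      ▼123456789     ┃━━━━━━━━━━━━━━━━━━━━━━━━┓  
 ┃   Tom·██·██··██     ┃r                       ┃  
 ┃ Snare···█······     ┃────────────────────────┨  
 ┃  Clap····█···█·     ┃nventory.csv │ config.ya┃  
 ┃ HiHat···█··█·█·     ┃────────────────────────┃  
 ┃  Kick·······██·     ┃it__(self, data):       ┃  
 ┃                     ┃                        ┃  
 ┃                     ┃                        ┃  
 ┃                     ┃                        ┃  
 ┃                     ┃                        ┃  
 ┃                     ┃                        ┃  
 ┃                     ┃                        ┃  
 ┃                     ┃                        ┃  
 ┃                     ┃━━━━━━━━━━━━━━━━━━━━━━━━┛  
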